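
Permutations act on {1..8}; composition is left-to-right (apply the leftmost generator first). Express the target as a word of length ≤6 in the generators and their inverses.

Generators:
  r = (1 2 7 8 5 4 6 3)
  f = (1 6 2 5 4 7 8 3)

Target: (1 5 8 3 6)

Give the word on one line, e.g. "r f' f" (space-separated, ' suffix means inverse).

f' r' r' f'

  after f': (1 3 8 7 4 5 2 6)
  after r': (1 6 3 7 5)(2 4 8)
  after r': (1 4 7 8)(2 5 3)
  after f': (1 5 8 3 6)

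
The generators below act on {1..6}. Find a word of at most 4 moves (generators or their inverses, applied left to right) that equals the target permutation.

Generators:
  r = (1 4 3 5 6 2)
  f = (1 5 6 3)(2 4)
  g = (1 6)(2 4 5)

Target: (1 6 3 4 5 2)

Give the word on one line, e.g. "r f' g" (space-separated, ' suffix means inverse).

  after f': (1 3 6 5)(2 4)
  after r: (1 5 4)(2 3)
  after f: (1 6 3 4 5 2)

f' r f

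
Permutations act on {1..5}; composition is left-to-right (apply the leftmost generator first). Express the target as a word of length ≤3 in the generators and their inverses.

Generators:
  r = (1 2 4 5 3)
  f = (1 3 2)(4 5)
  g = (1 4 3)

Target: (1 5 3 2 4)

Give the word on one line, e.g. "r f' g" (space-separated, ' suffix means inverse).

  after g: (1 4 3)
  after r: (1 5 3 2 4)

g r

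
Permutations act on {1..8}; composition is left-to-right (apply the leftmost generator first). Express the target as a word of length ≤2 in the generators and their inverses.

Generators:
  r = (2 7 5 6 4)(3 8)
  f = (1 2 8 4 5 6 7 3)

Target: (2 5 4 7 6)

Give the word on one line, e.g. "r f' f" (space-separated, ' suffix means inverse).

r r

  after r: (2 7 5 6 4)(3 8)
  after r: (2 5 4 7 6)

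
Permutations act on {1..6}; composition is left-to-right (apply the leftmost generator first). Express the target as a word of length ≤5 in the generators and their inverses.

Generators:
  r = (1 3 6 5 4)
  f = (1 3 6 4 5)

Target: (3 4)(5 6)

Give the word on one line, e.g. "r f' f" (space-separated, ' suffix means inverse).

r' f f r f'

  after r': (1 4 5 6 3)
  after f: (1 5 4)
  after f: (3 6 4)
  after r: (1 3 5 4 6)
  after f': (3 4)(5 6)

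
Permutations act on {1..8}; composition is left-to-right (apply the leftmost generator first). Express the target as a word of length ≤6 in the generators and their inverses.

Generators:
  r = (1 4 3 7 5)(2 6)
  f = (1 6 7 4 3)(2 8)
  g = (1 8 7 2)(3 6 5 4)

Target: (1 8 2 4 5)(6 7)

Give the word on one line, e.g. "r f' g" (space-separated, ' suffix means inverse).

  after r: (1 4 3 7 5)(2 6)
  after f': (1 7 5 3 6 8 2)
  after f': (1 6 2 3)(4 7 5)
  after r: (1 2 7)(3 4 5)
  after f: (1 8 2 4 5)(6 7)

r f' f' r f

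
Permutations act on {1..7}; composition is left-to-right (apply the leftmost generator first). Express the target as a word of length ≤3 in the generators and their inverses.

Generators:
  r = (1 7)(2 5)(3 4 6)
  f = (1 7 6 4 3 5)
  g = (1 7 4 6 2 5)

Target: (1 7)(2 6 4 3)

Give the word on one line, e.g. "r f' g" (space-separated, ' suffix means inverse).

g' f r

  after g': (1 5 2 6 4 7)
  after f: (2 4 6 3 5)
  after r: (1 7)(2 6 4 3)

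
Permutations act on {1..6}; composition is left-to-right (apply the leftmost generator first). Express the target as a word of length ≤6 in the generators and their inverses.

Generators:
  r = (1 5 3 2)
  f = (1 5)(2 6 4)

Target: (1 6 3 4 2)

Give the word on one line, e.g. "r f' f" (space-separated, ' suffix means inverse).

  after r': (1 2 3 5)
  after f': (1 4 6 2 3)
  after r': (1 4 6 3 2 5)
  after f': (1 6 3 4 2)

r' f' r' f'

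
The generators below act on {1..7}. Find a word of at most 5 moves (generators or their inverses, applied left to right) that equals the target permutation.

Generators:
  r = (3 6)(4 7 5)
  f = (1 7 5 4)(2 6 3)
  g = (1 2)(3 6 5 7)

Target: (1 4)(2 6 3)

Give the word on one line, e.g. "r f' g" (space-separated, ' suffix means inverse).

  after f: (1 7 5 4)(2 6 3)
  after r: (1 5 7 4)(2 3)
  after r: (1 4)(2 6 3)

f r r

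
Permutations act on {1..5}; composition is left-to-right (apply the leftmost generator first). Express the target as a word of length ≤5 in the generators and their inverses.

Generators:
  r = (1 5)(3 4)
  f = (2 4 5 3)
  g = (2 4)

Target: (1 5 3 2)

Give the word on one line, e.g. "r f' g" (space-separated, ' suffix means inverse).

f r f' r f'

  after f: (2 4 5 3)
  after r: (1 5 4)(2 3)
  after f': (1 4)(2 5)
  after r: (1 3 4 5 2)
  after f': (1 5 3 2)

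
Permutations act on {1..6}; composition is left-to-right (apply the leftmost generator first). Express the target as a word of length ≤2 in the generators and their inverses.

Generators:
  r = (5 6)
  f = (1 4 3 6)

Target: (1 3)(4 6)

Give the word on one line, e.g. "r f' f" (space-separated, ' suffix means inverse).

f' f'

  after f': (1 6 3 4)
  after f': (1 3)(4 6)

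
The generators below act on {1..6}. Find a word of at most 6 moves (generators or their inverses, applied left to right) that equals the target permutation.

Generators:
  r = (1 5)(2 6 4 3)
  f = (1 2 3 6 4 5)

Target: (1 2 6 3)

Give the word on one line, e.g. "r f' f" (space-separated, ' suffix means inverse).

  after r: (1 5)(2 6 4 3)
  after f': (1 4 2 3)
  after r: (1 3 5)(4 6)
  after r: (1 2 6 3)

r f' r r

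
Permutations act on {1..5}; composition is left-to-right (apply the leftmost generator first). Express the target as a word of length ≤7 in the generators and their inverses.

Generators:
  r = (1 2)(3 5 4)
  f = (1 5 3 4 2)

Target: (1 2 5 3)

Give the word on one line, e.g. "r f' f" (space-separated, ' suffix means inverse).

  after f': (1 2 4 3 5)
  after r': (2 5)
  after r': (1 2 3 4 5)
  after f: (2 4 3)
  after r': (1 2 5 3)

f' r' r' f r'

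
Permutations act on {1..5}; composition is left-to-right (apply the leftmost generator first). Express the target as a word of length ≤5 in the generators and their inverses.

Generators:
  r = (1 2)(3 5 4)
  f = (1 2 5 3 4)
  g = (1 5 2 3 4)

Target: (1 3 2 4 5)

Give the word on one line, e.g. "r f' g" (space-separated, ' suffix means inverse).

  after g: (1 5 2 3 4)
  after r: (1 4 2 5)
  after r: (1 3 5 2 4)
  after f: (1 4 2)
  after g': (1 3 2 4 5)

g r r f g'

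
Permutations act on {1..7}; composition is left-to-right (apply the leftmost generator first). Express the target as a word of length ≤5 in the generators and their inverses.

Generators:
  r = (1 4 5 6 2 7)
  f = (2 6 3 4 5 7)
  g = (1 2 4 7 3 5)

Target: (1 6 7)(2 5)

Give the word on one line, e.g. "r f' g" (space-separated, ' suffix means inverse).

g r' f r' f'

  after g: (1 2 4 7 3 5)
  after r': (1 6 5 7 3 4 2)
  after f: (1 3 5 2)(4 6 7)
  after r': (1 3 4 5 6 2 7)
  after f': (1 6 7)(2 5)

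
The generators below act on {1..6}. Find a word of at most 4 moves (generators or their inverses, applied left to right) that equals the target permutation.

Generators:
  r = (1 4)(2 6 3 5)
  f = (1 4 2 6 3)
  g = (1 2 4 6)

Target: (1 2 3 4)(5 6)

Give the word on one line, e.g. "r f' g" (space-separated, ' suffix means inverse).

  after f': (1 3 6 2 4)
  after r': (1 6 5 3 2)
  after f': (1 2 3 4)(5 6)

f' r' f'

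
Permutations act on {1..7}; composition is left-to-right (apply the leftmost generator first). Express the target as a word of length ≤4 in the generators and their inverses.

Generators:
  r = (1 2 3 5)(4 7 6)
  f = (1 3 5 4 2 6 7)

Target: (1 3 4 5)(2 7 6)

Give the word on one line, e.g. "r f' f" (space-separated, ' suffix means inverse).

  after r: (1 2 3 5)(4 7 6)
  after r: (1 3)(2 5)(4 6 7)
  after r: (1 5 3 2)
  after f': (1 3 4 5)(2 7 6)

r r r f'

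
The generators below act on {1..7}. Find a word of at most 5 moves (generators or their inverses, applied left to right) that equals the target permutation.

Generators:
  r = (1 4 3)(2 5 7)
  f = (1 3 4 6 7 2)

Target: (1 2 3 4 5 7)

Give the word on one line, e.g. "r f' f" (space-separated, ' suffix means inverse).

f f r' f'

  after f: (1 3 4 6 7 2)
  after f: (1 4 7)(2 3 6)
  after r': (2 4 5)(3 6 7)
  after f': (1 2 3 4 5 7)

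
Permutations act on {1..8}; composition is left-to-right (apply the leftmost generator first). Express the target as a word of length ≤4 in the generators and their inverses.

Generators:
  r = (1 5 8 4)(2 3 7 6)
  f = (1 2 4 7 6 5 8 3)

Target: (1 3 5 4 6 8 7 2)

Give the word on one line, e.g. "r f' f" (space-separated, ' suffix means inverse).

f r

  after f: (1 2 4 7 6 5 8 3)
  after r: (1 3 5 4 6 8 7 2)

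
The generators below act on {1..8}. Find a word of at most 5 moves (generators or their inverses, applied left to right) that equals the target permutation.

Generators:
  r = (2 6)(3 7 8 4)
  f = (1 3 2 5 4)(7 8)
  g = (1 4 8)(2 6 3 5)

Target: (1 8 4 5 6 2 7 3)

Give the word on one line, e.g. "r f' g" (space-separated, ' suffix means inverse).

  after f': (1 4 5 2 3)(7 8)
  after r': (1 8 3)(2 4 5 6)
  after f': (1 7 8)(2 5 6 3 4)
  after g': (1 7 4 5 2 3)
  after r: (1 8 4 5 6 2 7 3)

f' r' f' g' r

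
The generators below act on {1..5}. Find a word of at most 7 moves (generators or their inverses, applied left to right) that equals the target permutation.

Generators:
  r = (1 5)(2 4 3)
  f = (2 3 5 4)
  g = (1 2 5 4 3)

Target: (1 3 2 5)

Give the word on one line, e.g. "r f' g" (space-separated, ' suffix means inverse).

  after f: (2 3 5 4)
  after f: (2 5)(3 4)
  after r: (1 5 4 2)
  after g: (1 4 5 3)
  after g: (1 3 2 5)

f f r g g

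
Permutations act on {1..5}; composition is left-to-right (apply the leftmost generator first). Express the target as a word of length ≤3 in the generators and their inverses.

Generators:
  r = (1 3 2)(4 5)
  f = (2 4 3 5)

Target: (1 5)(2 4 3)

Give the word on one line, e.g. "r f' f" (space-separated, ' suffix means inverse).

r' f r'

  after r': (1 2 3)(4 5)
  after f: (1 4 2 5 3)
  after r': (1 5)(2 4 3)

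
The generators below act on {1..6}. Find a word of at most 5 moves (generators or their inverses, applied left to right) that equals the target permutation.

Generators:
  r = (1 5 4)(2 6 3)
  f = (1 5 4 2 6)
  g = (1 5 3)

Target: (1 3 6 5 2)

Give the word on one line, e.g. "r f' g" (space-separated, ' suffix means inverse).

  after r: (1 5 4)(2 6 3)
  after g: (1 3 2 6)(4 5)
  after f: (1 3 6 5 2)

r g f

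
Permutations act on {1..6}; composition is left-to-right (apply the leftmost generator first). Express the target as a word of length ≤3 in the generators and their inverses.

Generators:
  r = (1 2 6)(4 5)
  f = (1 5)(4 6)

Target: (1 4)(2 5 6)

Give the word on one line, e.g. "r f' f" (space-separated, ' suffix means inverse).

r' f

  after r': (1 6 2)(4 5)
  after f: (1 4)(2 5 6)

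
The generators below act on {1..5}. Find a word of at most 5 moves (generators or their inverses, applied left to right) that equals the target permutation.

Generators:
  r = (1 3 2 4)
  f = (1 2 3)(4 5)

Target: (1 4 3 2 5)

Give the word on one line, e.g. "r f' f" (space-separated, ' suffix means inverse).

r' f r' f'

  after r': (1 4 2 3)
  after f: (1 5 4 3 2)
  after r': (1 5 2 4)
  after f': (1 4 3 2 5)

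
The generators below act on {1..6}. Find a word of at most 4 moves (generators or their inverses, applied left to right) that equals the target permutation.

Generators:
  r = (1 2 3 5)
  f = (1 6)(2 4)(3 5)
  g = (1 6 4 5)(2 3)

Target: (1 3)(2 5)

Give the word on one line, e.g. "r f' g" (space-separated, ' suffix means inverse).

r r

  after r: (1 2 3 5)
  after r: (1 3)(2 5)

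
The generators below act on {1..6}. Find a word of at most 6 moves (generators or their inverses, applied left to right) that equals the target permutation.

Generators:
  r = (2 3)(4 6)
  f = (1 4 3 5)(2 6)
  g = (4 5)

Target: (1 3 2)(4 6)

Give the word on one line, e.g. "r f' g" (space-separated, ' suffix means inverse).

  after r: (2 3)(4 6)
  after f: (1 4 2 5)(3 6)
  after f: (1 3 2)(4 6 5)
  after g': (1 3 2)(4 6)

r f f g'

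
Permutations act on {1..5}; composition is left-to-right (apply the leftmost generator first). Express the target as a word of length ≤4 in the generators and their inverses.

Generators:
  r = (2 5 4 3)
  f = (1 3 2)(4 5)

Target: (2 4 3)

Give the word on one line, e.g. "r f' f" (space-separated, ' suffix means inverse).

  after f': (1 2 3)(4 5)
  after r': (1 3)(2 4)
  after f: (1 2 5 4)
  after f: (2 4 3)

f' r' f f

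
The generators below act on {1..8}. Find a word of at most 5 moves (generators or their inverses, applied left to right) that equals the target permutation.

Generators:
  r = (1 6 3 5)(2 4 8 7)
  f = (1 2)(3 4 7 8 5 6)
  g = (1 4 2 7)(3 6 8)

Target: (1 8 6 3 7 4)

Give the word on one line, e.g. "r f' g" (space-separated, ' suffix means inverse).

  after f: (1 2)(3 4 7 8 5 6)
  after f: (3 7 5)(4 8 6)
  after r: (1 6 8 3 2 4 7)
  after g: (1 8 6 3 7 4)

f f r g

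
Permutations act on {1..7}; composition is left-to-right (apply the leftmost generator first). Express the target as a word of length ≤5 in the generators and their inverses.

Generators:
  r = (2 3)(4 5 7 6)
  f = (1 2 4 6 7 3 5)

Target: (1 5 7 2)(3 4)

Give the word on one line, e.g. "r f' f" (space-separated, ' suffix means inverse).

  after f': (1 5 3 7 6 4 2)
  after f': (1 3 6 2 5 7 4)
  after r': (1 2 4)(3 7 6)
  after f': (3 6 7 4 5)
  after f': (1 5 7 2)(3 4)

f' f' r' f' f'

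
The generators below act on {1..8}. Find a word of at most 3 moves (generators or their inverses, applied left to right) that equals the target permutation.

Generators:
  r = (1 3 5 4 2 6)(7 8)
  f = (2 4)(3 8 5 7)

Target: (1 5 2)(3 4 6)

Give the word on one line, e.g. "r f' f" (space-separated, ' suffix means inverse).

  after r: (1 3 5 4 2 6)(7 8)
  after r: (1 5 2)(3 4 6)

r r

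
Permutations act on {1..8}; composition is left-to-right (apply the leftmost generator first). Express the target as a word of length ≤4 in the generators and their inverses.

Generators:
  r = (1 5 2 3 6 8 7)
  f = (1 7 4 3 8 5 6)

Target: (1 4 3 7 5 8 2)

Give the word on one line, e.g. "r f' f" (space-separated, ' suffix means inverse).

f f r' r'

  after f: (1 7 4 3 8 5 6)
  after f: (1 4 8 6 7 3 5)
  after r': (1 4 6 8 3)(2 5 7)
  after r': (1 4 3 7 5 8 2)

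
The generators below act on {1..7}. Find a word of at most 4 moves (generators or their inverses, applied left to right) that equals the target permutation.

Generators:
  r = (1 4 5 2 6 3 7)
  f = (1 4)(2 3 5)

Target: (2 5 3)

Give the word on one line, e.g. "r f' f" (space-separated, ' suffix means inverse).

f f

  after f: (1 4)(2 3 5)
  after f: (2 5 3)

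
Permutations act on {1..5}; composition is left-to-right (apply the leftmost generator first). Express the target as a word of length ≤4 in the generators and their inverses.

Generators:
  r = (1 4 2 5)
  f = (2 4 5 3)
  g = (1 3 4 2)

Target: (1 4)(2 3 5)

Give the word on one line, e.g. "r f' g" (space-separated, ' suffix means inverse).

r f' g'

  after r: (1 4 2 5)
  after f': (1 2 4 3 5)
  after g': (1 4)(2 3 5)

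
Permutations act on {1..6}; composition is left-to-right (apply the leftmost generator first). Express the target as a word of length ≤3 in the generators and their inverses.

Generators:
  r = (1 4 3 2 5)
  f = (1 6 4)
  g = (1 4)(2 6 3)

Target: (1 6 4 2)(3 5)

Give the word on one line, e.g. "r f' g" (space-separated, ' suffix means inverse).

r f' r

  after r: (1 4 3 2 5)
  after f': (1 6)(2 5 4 3)
  after r: (1 6 4 2)(3 5)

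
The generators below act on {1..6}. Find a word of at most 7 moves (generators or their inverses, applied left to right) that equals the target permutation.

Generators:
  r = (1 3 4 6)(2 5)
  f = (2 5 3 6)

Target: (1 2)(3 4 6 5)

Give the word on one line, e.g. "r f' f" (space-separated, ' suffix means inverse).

r f' r' f r'

  after r: (1 3 4 6)(2 5)
  after f': (1 5 6)(3 4)
  after r': (1 2 5 4)
  after f: (1 5 4)(2 3 6)
  after r': (1 2)(3 4 6 5)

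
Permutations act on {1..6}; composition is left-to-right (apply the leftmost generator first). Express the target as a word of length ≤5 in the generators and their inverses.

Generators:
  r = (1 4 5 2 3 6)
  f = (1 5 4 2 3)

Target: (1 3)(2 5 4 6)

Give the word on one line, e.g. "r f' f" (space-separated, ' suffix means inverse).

r' f' r f'

  after r': (1 6 3 2 5 4)
  after f': (1 6 2)(3 4)
  after r: (2 4 6 3 5)
  after f': (1 3)(2 5 4 6)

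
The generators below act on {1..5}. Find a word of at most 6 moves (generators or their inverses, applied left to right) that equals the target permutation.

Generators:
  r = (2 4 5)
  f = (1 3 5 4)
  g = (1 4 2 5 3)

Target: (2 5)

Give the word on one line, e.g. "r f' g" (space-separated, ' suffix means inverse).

  after f': (1 4 5 3)
  after f': (1 5)(3 4)
  after f': (1 3 5 4)
  after g: (2 5)

f' f' f' g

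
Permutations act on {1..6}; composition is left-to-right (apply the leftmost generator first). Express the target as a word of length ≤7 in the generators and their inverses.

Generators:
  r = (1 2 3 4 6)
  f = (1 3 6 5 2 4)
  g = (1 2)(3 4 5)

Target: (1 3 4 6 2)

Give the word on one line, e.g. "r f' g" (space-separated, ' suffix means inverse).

g g f' f' r

  after g: (1 2)(3 4 5)
  after g: (3 5 4)
  after f': (1 4)(2 5)(3 6)
  after f': (1 2 6)
  after r: (1 3 4 6 2)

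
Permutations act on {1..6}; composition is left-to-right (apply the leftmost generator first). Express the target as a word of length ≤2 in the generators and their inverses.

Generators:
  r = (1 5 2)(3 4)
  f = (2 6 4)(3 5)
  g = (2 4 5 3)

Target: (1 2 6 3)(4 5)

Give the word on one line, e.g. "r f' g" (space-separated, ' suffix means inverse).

f r'

  after f: (2 6 4)(3 5)
  after r': (1 2 6 3)(4 5)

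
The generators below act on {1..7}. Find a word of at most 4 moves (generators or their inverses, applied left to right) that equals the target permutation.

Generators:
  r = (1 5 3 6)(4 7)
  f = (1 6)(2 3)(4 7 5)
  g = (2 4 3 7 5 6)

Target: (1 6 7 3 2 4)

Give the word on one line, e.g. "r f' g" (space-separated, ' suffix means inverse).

g' f' r f

  after g': (2 6 5 7 3 4)
  after f': (1 6 7 2)(3 5 4)
  after r: (2 5 7)(4 6)
  after f: (1 6 7 3 2 4)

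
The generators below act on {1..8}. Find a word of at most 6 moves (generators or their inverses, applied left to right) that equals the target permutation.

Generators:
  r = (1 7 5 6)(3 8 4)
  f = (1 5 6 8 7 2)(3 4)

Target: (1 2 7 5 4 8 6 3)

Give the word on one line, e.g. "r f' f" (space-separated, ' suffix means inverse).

  after f: (1 5 6 8 7 2)(3 4)
  after r: (1 6 4 8 5)(2 7)
  after r: (2 5 7)(3 8 6)
  after f': (1 2)(3 6 4)(5 8)
  after r: (1 2 7 5 4 8 6 3)

f r r f' r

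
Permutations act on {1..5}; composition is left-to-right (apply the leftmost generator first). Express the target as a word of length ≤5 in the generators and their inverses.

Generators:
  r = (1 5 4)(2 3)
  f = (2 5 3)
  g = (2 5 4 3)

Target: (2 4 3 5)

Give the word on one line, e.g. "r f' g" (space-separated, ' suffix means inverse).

  after f': (2 3 5)
  after g': (2 4 5 3)
  after f: (2 4 3 5)

f' g' f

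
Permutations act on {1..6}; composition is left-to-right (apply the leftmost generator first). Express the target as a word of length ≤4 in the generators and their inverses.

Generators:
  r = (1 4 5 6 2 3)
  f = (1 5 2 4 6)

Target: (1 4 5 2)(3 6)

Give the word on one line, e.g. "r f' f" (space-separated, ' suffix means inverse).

f' r' r'

  after f': (1 6 4 2 5)
  after r': (1 5 3 2 4 6)
  after r': (1 4 5 2)(3 6)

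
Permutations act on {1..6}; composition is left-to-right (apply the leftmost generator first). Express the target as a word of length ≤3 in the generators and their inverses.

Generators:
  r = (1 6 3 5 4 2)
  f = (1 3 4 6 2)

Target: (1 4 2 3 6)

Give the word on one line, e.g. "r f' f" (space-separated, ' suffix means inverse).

  after f: (1 3 4 6 2)
  after f: (1 4 2 3 6)

f f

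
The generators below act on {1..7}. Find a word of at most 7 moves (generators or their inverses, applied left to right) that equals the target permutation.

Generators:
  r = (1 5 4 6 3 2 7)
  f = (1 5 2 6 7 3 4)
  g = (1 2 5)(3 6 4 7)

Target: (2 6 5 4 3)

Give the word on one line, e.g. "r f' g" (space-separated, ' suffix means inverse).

  after g: (1 2 5)(3 6 4 7)
  after f: (1 6)(3 7 4)
  after g': (1 3 4 7 6 5 2)
  after f': (1 7 2 4 6)
  after r: (2 6 5 4 3)

g f g' f' r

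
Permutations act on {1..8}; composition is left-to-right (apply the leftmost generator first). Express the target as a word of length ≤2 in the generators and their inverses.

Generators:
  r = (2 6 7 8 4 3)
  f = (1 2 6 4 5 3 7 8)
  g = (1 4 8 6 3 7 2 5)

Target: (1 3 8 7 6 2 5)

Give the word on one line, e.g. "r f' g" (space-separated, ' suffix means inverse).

  after g: (1 4 8 6 3 7 2 5)
  after r: (1 3 8 7 6 2 5)

g r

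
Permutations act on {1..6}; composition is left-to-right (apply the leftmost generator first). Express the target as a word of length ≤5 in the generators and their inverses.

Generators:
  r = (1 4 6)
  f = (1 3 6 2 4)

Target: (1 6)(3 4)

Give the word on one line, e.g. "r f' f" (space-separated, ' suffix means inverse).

f' r f' f' r'

  after f': (1 4 2 6 3)
  after r: (1 6 3 4 2)
  after f': (1 3 2 4 6)
  after f': (3 6 4)
  after r': (1 6)(3 4)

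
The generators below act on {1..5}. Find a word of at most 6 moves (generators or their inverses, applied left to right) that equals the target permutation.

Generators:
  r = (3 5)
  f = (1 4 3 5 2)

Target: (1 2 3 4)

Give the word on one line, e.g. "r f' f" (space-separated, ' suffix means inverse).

f' r r r

  after f': (1 2 5 3 4)
  after r: (1 2 3 4)
  after r: (1 2 5 3 4)
  after r: (1 2 3 4)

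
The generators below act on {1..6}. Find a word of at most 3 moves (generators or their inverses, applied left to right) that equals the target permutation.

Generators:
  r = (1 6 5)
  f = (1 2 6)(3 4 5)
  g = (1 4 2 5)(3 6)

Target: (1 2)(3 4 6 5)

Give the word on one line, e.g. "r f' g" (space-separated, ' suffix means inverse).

f r'

  after f: (1 2 6)(3 4 5)
  after r': (1 2)(3 4 6 5)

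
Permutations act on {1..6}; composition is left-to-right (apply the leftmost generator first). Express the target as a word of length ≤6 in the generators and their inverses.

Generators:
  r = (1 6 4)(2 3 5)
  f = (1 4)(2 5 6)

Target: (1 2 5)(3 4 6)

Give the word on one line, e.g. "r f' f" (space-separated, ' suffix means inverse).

r f r f' r'

  after r: (1 6 4)(2 3 5)
  after f: (1 2 3 6)
  after r: (1 3 4)(2 5)
  after f': (1 3)(5 6)
  after r': (1 2 5)(3 4 6)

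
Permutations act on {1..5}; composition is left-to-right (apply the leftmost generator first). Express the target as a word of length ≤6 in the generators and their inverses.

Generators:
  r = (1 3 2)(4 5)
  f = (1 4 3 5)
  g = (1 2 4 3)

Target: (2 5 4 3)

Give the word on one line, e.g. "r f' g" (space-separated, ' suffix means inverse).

f' r' f r r

  after f': (1 5 3 4)
  after r': (1 4 2 3 5)
  after f: (1 3)(2 5 4)
  after r: (1 2 4)
  after r: (2 5 4 3)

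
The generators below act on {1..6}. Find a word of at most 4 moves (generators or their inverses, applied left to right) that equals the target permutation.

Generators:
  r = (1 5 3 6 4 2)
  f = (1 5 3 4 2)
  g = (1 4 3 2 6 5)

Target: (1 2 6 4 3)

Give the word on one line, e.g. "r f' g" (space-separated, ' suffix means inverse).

r f g' f

  after r: (1 5 3 6 4 2)
  after f: (1 3 6 2 5 4)
  after g': (1 4 5)(2 6 3)
  after f: (1 2 6 4 3)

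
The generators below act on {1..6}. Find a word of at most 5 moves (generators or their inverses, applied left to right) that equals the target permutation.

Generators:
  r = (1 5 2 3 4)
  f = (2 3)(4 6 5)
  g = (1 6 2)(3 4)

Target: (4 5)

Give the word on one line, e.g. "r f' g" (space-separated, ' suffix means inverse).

r f r' f' g

  after r: (1 5 2 3 4)
  after f: (1 4)(3 6 5)
  after r': (1 3 6)(2 5)
  after f': (1 2 6)(3 4 5)
  after g: (4 5)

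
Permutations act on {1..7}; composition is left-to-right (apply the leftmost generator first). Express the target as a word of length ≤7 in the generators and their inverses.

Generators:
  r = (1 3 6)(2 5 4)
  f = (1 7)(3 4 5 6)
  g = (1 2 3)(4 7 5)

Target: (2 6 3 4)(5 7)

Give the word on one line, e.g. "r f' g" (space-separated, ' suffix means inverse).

  after g': (1 3 2)(4 5 7)
  after r': (2 6 3 4)(5 7)
  after r': (1 6)(2 3 5 7)
  after r': (1 3 2)(4 5 7)
  after r': (2 6 3 4)(5 7)

g' r' r' r' r'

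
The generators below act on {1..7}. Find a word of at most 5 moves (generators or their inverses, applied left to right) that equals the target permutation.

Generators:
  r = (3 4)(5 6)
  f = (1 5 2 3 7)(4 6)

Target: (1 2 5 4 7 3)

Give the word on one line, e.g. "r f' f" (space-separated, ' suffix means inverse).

f' r' f' f' r'

  after f': (1 7 3 2 5)(4 6)
  after r': (1 7 4 5)(2 6 3)
  after f': (1 3 5 7 6 2 4)
  after f': (1 2 6 5 3)(4 7)
  after r': (1 2 5 4 7 3)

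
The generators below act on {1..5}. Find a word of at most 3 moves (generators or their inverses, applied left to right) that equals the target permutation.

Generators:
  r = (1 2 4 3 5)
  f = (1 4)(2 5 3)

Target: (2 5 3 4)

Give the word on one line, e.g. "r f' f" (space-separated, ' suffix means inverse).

  after r: (1 2 4 3 5)
  after r: (1 4 5 2 3)
  after f': (2 5 3 4)

r r f'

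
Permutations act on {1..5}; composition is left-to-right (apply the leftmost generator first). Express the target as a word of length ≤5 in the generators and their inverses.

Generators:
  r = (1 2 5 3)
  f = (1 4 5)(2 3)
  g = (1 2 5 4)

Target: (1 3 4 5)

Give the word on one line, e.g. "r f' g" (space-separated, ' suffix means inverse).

  after g': (1 4 5 2)
  after f': (2 5 3)
  after g: (1 2 4)(3 5)
  after g: (1 5 3 4 2)
  after r: (1 3 4 5)

g' f' g g r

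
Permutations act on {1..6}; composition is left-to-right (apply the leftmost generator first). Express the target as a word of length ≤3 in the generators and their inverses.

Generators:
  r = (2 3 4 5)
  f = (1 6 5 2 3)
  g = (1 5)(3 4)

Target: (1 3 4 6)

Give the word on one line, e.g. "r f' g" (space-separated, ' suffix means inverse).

  after r: (2 3 4 5)
  after f': (1 3 4 6)

r f'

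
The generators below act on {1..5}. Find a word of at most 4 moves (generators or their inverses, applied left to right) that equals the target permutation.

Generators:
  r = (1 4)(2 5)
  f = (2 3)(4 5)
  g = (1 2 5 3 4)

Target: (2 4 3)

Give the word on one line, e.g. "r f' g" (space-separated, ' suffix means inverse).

  after g': (1 4 3 5 2)
  after r: (2 4 3)

g' r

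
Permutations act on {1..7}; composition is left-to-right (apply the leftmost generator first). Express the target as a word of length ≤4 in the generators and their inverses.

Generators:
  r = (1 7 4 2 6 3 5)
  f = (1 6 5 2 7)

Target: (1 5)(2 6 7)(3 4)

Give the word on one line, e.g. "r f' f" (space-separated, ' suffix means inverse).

r' f' r r

  after r': (1 5 3 6 2 4 7)
  after f': (1 6 5 3)(2 4)
  after r: (1 3 7 4 6)
  after r: (1 5)(2 6 7)(3 4)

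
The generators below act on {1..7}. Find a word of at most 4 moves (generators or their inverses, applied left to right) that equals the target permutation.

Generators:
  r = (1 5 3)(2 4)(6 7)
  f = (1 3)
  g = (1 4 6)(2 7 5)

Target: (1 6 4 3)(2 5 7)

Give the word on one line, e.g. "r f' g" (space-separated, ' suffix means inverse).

  after g': (1 6 4)(2 5 7)
  after f: (1 6 4 3)(2 5 7)

g' f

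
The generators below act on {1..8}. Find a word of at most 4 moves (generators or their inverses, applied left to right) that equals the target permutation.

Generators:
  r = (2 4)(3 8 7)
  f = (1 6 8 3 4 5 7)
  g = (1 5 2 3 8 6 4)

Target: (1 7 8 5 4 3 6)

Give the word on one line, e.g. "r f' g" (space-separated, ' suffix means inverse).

  after r': (2 4)(3 7 8)
  after r': (3 8 7)
  after f': (1 7 8 5 4 3 6)

r' r' f'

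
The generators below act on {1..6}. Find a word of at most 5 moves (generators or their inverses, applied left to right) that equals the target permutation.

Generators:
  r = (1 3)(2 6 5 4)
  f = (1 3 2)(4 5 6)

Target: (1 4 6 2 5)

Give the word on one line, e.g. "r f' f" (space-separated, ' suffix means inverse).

  after r: (1 3)(2 6 5 4)
  after r: (2 5)(4 6)
  after f: (1 3 2 6 5)
  after f: (1 2 4 5 3)
  after r': (1 4 6 2 5)

r r f f r'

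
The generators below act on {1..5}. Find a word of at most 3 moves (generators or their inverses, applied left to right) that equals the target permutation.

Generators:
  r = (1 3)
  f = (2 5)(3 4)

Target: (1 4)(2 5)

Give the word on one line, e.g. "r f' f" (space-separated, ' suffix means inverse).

r' f' r'

  after r': (1 3)
  after f': (1 4 3)(2 5)
  after r': (1 4)(2 5)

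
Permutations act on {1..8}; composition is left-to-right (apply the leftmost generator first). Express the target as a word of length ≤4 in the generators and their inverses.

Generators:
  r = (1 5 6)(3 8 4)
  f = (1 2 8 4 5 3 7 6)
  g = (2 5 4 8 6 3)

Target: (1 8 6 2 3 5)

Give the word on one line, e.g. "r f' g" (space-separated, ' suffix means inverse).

r' g'

  after r': (1 6 5)(3 4 8)
  after g': (1 8 6 2 3 5)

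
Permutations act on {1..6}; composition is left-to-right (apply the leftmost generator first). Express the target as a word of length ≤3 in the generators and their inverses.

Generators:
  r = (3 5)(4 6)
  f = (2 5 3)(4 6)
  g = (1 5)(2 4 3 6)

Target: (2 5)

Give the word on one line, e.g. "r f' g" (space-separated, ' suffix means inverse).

  after r': (3 5)(4 6)
  after f: (2 5)

r' f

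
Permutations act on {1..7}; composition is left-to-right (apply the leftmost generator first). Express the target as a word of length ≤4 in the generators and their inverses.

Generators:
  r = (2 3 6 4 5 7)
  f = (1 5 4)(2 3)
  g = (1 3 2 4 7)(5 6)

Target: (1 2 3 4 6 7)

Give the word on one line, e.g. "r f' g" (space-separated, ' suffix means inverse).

r g f

  after r: (2 3 6 4 5 7)
  after g: (1 3 5)(4 6 7)
  after f: (1 2 3 4 6 7)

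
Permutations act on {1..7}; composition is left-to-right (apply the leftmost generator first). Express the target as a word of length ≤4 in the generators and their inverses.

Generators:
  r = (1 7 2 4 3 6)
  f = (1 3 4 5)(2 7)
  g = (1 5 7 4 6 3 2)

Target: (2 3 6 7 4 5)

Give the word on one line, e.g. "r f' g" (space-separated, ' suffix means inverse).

r' g f'

  after r': (1 6 3 4 2 7)
  after g: (1 3 6 2 4)(5 7)
  after f': (2 3 6 7 4 5)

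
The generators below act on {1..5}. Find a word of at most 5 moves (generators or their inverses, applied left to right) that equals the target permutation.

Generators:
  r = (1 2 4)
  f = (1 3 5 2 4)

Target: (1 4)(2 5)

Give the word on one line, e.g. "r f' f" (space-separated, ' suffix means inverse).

  after r: (1 2 4)
  after f': (1 5 3)
  after r': (1 5 3 4 2)
  after f: (1 2 3)
  after f: (1 4)(2 5)

r f' r' f f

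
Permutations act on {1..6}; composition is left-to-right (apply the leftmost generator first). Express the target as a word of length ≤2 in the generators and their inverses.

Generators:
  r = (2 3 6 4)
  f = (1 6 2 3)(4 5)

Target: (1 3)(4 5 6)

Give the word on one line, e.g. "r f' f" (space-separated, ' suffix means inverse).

  after f: (1 6 2 3)(4 5)
  after r': (1 3)(4 5 6)

f r'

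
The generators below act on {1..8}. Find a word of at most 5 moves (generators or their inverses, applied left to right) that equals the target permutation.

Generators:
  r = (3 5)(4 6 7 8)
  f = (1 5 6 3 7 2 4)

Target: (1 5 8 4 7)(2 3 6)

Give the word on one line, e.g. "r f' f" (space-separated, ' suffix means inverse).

f f f r

  after f: (1 5 6 3 7 2 4)
  after f: (1 6 7 4 5 3 2)
  after f: (1 3 4 6 2 5 7)
  after r: (1 5 8 4 7)(2 3 6)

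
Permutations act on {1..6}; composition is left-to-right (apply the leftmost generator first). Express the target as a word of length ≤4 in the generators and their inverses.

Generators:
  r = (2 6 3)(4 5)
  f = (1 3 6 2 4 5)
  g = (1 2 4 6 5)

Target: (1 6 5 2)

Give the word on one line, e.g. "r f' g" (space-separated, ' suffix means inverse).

r f g' r'

  after r: (2 6 3)(4 5)
  after f: (1 3 4)
  after g': (1 3 2)(4 5 6)
  after r': (1 6 5 2)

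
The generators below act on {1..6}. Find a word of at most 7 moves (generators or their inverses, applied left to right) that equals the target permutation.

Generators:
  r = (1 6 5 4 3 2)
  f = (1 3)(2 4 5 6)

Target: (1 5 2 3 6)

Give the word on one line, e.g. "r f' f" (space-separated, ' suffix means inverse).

  after f': (1 3)(2 6 5 4)
  after f': (2 5)(4 6)
  after r': (1 2 6 5 3 4)
  after f: (1 4 3 5)
  after r': (1 5 2 3 6)

f' f' r' f r'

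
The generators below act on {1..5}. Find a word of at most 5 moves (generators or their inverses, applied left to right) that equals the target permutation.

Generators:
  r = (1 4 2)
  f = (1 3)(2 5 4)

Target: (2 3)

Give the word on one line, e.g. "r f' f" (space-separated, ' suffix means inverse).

  after f: (1 3)(2 5 4)
  after f: (2 4 5)
  after r': (1 2)(4 5)
  after f': (1 4 2 3)
  after r': (2 3)

f f r' f' r'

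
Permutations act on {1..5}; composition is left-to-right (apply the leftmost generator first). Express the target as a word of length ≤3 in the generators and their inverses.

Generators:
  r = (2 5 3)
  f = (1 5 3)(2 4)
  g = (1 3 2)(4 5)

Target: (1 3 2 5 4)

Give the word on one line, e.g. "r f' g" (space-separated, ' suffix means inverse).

  after f: (1 5 3)(2 4)
  after r': (1 2 4 3)
  after g': (1 3 2 5 4)

f r' g'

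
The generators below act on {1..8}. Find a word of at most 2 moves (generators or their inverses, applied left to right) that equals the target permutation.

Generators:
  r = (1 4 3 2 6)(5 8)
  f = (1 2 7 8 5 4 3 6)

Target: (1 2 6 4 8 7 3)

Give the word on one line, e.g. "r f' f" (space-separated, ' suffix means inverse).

  after f': (1 6 3 4 5 8 7 2)
  after r': (1 2 6 4 8 7 3)

f' r'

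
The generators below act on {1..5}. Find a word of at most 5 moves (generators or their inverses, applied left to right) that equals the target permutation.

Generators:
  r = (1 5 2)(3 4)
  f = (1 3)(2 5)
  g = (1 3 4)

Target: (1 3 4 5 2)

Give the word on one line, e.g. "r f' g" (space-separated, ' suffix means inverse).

  after g: (1 3 4)
  after r': (1 4 2 5)
  after r': (1 3 4 5 2)

g r' r'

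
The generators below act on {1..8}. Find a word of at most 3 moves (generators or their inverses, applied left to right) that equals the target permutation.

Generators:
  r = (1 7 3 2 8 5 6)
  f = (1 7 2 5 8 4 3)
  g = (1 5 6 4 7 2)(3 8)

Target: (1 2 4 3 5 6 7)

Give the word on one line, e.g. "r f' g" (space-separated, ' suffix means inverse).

r f

  after r: (1 7 3 2 8 5 6)
  after f: (1 2 4 3 5 6 7)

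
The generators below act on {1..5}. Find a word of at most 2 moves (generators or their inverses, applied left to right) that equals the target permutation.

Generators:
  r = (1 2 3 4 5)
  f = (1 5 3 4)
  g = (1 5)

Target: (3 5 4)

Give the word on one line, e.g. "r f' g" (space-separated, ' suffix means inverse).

  after g': (1 5)
  after f': (3 5 4)

g' f'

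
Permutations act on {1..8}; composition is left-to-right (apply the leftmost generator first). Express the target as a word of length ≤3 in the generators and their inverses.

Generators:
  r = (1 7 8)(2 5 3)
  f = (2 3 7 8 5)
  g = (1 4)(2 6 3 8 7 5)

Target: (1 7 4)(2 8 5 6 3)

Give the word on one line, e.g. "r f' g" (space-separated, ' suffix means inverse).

  after r': (1 8 7)(2 3 5)
  after g: (1 7 4)(2 8 5 6 3)

r' g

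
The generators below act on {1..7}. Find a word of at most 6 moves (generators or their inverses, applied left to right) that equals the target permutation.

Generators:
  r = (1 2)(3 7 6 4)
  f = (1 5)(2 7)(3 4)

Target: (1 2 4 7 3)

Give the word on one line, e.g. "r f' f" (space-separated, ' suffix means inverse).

  after f: (1 5)(2 7)(3 4)
  after r': (1 5 2 3 6 7)
  after r': (1 5)(2 4 6 3 7)
  after f: (2 3)(4 6)
  after r': (1 2 4 7 3)

f r' r' f r'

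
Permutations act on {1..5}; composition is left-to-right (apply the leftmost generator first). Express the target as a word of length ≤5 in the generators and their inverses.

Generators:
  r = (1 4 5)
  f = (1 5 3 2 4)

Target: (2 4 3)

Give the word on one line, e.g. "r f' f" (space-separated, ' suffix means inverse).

  after r': (1 5 4)
  after r': (1 4 5)
  after f: (2 4 3)

r' r' f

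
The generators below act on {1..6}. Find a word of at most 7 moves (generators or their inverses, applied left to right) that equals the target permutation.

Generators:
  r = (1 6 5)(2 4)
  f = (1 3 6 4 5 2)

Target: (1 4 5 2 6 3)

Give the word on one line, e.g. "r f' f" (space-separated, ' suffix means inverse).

f' f' r f' r'

  after f': (1 2 5 4 6 3)
  after f': (1 5 6)(2 4 3)
  after r: (3 4)
  after f': (1 2 5 4)(3 6)
  after r': (1 4 5 2 6 3)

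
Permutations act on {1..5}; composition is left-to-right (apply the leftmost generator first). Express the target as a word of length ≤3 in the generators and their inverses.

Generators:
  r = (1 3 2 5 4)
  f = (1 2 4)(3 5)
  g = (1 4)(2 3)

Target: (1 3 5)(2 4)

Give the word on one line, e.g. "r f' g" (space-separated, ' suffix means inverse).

  after g: (1 4)(2 3)
  after r': (1 5 2)
  after f': (1 3 5)(2 4)

g r' f'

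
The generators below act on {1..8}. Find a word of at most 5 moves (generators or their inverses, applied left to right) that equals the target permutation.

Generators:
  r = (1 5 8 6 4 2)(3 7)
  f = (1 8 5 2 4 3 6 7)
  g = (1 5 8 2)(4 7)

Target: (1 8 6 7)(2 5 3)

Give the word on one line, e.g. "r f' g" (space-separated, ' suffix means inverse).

g' f' r

  after g': (1 2 8 5)(4 7)
  after f': (1 5 7 2)(3 4 6)
  after r: (1 8 6 7)(2 5 3)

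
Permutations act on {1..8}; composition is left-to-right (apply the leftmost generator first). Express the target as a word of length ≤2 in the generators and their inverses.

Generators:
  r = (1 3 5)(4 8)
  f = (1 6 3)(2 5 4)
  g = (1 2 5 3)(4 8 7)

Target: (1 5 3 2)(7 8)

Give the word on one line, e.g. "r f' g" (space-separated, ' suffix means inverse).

r g'

  after r: (1 3 5)(4 8)
  after g': (1 5 3 2)(7 8)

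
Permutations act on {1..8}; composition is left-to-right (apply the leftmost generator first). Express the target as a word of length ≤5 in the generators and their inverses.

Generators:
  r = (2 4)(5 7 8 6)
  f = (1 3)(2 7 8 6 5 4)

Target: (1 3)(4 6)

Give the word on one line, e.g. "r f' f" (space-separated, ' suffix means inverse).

  after f: (1 3)(2 7 8 6 5 4)
  after r: (1 3)(2 8 5)(6 7)
  after f': (2 7 8 6)(4 5)
  after f': (1 3)(4 6)

f r f' f'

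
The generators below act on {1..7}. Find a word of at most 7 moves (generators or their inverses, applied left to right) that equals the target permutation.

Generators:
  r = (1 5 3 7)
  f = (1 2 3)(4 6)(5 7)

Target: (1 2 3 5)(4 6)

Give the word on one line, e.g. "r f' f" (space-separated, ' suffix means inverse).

f' r f r f'

  after f': (1 3 2)(4 6)(5 7)
  after r: (1 7 3 2 5)(4 6)
  after f: (1 5 2 7)
  after r: (1 3 7 5 2)
  after f': (1 2 3 5)(4 6)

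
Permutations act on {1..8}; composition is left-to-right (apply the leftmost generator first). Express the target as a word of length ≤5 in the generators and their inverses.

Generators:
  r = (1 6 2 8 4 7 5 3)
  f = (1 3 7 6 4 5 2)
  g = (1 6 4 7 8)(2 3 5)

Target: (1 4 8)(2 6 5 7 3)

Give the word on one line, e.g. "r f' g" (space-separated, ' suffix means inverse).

g' r f' f' r'

  after g': (1 8 7 4 6)(2 5 3)
  after r: (1 4 2 3 8 5)
  after f': (1 6 7 3 8 4 5 2)
  after f': (1 7)(3 8 6)
  after r': (1 4 8)(2 6 5 7 3)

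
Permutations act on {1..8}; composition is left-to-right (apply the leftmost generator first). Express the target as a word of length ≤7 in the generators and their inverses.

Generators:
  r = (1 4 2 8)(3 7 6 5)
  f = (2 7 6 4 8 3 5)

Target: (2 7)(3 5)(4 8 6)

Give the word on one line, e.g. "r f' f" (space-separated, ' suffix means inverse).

r' f' r r r

  after r': (1 8 2 4)(3 5 6 7)
  after f': (1 4)(2 6)(5 7 8)
  after r: (1 2 5 6 8 3 7)
  after r: (1 8 7 4 2 3 6)
  after r: (2 7)(3 5)(4 8 6)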